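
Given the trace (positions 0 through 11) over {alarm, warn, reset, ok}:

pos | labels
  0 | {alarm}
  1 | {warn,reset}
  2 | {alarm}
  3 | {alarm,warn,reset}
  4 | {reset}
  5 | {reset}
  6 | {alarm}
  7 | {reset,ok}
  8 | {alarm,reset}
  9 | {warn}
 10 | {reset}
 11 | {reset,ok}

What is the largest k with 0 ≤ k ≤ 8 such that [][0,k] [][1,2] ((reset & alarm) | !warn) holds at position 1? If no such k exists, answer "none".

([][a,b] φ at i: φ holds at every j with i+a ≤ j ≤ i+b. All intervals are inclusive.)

5

[][1,2] ((reset & alarm) | !warn) must hold from j=1 onward; find where it first fails.
  j=1: holds
  j=2: holds
  j=3: holds
  j=4: holds
  j=5: holds
  j=6: holds
  j=7: fails
Holds on [1,6], so largest k = 5.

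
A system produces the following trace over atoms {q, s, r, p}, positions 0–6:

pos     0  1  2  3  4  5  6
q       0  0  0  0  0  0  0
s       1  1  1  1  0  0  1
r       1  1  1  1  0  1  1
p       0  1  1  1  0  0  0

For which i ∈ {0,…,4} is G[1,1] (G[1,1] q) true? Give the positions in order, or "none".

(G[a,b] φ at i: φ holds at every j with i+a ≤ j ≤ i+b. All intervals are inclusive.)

none

Evaluate at each i in [0,4]:
  i=0: ✗ (fails at j=1)
  i=1: ✗ (fails at j=2)
  i=2: ✗ (fails at j=3)
  i=3: ✗ (fails at j=4)
  i=4: ✗ (fails at j=5)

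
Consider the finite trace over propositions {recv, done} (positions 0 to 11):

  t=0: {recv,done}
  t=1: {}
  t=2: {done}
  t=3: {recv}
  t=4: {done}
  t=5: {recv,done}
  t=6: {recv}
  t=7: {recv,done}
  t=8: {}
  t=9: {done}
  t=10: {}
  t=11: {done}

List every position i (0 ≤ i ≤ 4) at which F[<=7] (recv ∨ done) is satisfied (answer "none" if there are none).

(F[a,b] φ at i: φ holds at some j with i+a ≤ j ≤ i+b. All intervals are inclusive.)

Evaluate at each i in [0,4]:
  i=0: ✓ (witness j=0)
  i=1: ✓ (witness j=2)
  i=2: ✓ (witness j=2)
  i=3: ✓ (witness j=3)
  i=4: ✓ (witness j=4)

0, 1, 2, 3, 4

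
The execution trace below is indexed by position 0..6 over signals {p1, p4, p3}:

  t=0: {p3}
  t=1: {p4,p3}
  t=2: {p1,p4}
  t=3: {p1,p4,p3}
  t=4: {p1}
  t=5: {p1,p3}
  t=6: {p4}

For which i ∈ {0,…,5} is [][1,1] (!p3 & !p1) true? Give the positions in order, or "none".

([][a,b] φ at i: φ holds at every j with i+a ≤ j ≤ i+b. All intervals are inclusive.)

5

Evaluate at each i in [0,5]:
  i=0: ✗ (fails at j=1)
  i=1: ✗ (fails at j=2)
  i=2: ✗ (fails at j=3)
  i=3: ✗ (fails at j=4)
  i=4: ✗ (fails at j=5)
  i=5: ✓ (all of [6,6])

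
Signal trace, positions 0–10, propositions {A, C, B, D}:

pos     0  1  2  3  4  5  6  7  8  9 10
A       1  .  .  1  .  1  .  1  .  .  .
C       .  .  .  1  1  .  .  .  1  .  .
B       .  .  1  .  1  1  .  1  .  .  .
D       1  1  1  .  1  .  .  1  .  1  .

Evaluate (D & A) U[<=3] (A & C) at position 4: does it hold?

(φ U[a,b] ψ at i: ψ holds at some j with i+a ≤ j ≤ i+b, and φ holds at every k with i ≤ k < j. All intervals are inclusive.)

False

Need some j in [4,7] with (A & C), and (D & A) at every k in [4,j-1].
  j=4: (A & C) false.
  j=5: (A & C) false.
  j=6: (A & C) false.
  j=7: (A & C) false.
No j in the window works → until fails.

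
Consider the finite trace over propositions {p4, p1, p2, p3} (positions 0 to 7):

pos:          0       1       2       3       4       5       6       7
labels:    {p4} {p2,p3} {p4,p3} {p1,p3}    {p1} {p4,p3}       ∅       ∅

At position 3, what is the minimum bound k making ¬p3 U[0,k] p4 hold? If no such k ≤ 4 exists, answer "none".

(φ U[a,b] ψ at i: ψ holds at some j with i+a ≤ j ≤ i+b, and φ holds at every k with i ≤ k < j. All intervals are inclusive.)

none

Need earliest j ≥ 3 with p4, and ¬p3 at every k in [3,j-1].
  j=3: rhs fails.
  j=4: rhs fails.
  j=5: rhs holds but lhs fails at k=3.
  j=6: rhs fails.
  j=7: rhs fails.
No witness within the range → none.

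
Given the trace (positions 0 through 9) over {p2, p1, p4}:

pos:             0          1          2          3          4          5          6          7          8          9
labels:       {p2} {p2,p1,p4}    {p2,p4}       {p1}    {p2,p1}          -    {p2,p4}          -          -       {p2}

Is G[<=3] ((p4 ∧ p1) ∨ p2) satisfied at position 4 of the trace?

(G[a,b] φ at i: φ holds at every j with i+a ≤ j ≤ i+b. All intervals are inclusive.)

No

Check ((p4 ∧ p1) ∨ p2) at every j in [4,7]:
  j=4: true
  j=5: false
  j=6: true
  j=7: false
Fails at j=5 → formula fails.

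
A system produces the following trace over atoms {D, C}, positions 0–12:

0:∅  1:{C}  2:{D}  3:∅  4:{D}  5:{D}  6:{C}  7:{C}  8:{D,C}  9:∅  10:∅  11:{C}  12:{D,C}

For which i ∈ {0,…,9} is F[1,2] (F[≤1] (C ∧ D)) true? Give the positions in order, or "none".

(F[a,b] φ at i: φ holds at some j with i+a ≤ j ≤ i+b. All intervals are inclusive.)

Evaluate at each i in [0,9]:
  i=0: ✗ (none in [1,2])
  i=1: ✗ (none in [2,3])
  i=2: ✗ (none in [3,4])
  i=3: ✗ (none in [4,5])
  i=4: ✗ (none in [5,6])
  i=5: ✓ (witness j=7)
  i=6: ✓ (witness j=7)
  i=7: ✓ (witness j=8)
  i=8: ✗ (none in [9,10])
  i=9: ✓ (witness j=11)

5, 6, 7, 9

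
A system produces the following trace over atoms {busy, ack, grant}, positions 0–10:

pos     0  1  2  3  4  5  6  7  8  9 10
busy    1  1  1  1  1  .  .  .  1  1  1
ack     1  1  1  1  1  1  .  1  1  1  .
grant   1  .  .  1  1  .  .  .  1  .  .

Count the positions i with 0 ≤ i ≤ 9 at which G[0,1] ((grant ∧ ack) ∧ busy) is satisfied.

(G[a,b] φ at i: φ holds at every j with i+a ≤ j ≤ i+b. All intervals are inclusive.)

Evaluate at each i in [0,9]:
  i=0: ✗ (fails at j=1)
  i=1: ✗ (fails at j=1)
  i=2: ✗ (fails at j=2)
  i=3: ✓ (all of [3,4])
  i=4: ✗ (fails at j=5)
  i=5: ✗ (fails at j=5)
  i=6: ✗ (fails at j=6)
  i=7: ✗ (fails at j=7)
  i=8: ✗ (fails at j=9)
  i=9: ✗ (fails at j=9)
Positions where it holds: {3} → 1.

1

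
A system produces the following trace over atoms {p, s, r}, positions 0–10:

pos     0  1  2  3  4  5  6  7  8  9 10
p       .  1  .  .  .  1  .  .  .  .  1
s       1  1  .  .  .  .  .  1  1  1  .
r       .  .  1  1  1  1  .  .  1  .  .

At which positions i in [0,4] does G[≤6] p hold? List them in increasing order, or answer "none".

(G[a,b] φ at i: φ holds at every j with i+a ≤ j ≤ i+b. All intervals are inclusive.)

none

Evaluate at each i in [0,4]:
  i=0: ✗ (fails at j=0)
  i=1: ✗ (fails at j=2)
  i=2: ✗ (fails at j=2)
  i=3: ✗ (fails at j=3)
  i=4: ✗ (fails at j=4)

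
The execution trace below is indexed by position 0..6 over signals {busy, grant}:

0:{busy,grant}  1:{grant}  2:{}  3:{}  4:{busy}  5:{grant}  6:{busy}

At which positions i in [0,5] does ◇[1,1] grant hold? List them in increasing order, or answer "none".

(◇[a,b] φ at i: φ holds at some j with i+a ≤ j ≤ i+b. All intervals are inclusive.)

Evaluate at each i in [0,5]:
  i=0: ✓ (witness j=1)
  i=1: ✗ (none in [2,2])
  i=2: ✗ (none in [3,3])
  i=3: ✗ (none in [4,4])
  i=4: ✓ (witness j=5)
  i=5: ✗ (none in [6,6])

0, 4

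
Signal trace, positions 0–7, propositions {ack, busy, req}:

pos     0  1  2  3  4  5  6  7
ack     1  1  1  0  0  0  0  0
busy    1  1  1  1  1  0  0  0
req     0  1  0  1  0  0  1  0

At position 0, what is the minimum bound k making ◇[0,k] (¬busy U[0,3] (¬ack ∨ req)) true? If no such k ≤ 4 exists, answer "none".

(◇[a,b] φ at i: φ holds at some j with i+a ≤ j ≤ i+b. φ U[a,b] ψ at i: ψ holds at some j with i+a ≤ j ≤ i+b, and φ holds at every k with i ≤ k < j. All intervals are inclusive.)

1

Scan j = 0,1,… for (¬busy U[0,3] (¬ack ∨ req)):
  j=0: fails
  j=1: holds
First hit at j=1, so smallest k = 1-0 = 1.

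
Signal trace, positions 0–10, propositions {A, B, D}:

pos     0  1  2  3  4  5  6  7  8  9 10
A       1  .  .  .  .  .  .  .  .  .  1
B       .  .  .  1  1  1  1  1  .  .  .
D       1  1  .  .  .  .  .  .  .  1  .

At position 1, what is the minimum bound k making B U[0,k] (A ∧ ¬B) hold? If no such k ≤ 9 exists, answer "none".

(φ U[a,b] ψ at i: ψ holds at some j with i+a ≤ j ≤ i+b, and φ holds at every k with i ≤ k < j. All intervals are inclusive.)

Need earliest j ≥ 1 with (A ∧ ¬B), and B at every k in [1,j-1].
  j=1: rhs fails.
  j=2: rhs fails.
  j=3: rhs fails.
  j=4: rhs fails.
  j=5: rhs fails.
  j=6: rhs fails.
  j=7: rhs fails.
  j=8: rhs fails.
  j=9: rhs fails.
  j=10: rhs holds but lhs fails at k=1.
No witness within the range → none.

none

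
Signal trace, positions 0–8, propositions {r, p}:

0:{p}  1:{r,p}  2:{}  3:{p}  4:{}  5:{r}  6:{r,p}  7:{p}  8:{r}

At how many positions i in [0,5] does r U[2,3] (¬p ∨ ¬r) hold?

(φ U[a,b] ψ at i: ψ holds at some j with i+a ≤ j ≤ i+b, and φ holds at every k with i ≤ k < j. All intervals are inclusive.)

1

Evaluate at each i in [0,5]:
  i=0: ✗ (lhs fails at k=0 before rhs at j=2)
  i=1: ✗ (lhs fails at k=2 before rhs at j=3)
  i=2: ✗ (lhs fails at k=2 before rhs at j=4)
  i=3: ✗ (lhs fails at k=3 before rhs at j=5)
  i=4: ✗ (lhs fails at k=4 before rhs at j=7)
  i=5: ✓ (rhs at j=7; lhs holds on [5,6])
Positions where it holds: {5} → 1.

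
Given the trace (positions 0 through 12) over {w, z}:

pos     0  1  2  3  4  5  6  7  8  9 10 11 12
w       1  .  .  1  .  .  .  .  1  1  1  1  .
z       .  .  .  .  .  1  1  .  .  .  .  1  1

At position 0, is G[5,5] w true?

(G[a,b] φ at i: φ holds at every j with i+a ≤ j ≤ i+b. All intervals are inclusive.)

Check w at every j in [5,5]:
  j=5: false
Fails at j=5 → formula fails.

False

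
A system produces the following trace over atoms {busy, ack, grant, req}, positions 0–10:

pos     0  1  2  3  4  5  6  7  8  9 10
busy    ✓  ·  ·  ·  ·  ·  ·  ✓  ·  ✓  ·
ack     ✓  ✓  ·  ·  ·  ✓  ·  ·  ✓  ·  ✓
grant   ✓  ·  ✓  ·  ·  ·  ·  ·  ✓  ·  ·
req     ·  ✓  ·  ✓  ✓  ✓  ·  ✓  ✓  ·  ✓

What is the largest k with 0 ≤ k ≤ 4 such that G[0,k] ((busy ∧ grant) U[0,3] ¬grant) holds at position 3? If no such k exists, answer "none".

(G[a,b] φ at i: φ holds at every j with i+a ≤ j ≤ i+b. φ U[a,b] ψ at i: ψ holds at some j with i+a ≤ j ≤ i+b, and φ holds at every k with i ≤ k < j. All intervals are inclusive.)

((busy ∧ grant) U[0,3] ¬grant) must hold from j=3 onward; find where it first fails.
  j=3: holds
  j=4: holds
  j=5: holds
  j=6: holds
  j=7: holds
Holds through j=7; largest k = 4.

4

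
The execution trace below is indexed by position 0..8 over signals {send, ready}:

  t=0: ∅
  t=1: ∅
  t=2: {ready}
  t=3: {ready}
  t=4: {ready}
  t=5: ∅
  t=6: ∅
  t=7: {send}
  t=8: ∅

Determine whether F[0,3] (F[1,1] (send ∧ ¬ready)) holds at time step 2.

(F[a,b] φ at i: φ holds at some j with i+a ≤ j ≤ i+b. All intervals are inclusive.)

Check F[1,1] (send ∧ ¬ready) at each j in [2,5]:
  j=2: fails (none in [3,3])
  j=3: fails (none in [4,4])
  j=4: fails (none in [5,5])
  j=5: fails (none in [6,6])
No position in the window satisfies it → formula fails.

No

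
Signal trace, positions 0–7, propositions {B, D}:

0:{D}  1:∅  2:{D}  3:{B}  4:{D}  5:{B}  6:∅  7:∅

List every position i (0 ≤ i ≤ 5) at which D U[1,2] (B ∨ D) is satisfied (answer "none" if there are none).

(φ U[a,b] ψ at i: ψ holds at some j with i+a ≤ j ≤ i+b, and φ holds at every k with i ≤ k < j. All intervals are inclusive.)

Evaluate at each i in [0,5]:
  i=0: ✗ (lhs fails at k=1 before rhs at j=2)
  i=1: ✗ (lhs fails at k=1 before rhs at j=2)
  i=2: ✓ (rhs at j=3; lhs holds on [2,2])
  i=3: ✗ (lhs fails at k=3 before rhs at j=4)
  i=4: ✓ (rhs at j=5; lhs holds on [4,4])
  i=5: ✗ (no rhs in [6,7])

2, 4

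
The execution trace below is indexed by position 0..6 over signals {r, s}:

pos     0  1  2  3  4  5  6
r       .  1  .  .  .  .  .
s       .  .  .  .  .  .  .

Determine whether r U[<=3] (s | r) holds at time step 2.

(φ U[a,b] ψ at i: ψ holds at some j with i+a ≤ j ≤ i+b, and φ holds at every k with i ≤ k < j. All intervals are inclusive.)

False

Need some j in [2,5] with (s | r), and r at every k in [2,j-1].
  j=2: (s | r) false.
  j=3: (s | r) false.
  j=4: (s | r) false.
  j=5: (s | r) false.
No j in the window works → until fails.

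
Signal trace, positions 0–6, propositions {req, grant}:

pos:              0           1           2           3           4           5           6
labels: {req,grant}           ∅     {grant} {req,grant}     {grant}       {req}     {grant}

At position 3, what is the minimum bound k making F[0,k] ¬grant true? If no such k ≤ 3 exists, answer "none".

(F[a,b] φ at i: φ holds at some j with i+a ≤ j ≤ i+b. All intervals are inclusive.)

Scan j = 3,4,… for ¬grant:
  j=3: fails
  j=4: fails
  j=5: holds
First hit at j=5, so smallest k = 5-3 = 2.

2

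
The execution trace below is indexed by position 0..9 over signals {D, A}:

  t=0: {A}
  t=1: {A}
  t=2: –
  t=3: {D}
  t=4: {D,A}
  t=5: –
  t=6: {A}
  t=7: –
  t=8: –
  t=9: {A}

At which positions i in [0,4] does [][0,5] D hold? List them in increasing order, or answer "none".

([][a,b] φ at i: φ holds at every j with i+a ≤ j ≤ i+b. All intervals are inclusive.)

none

Evaluate at each i in [0,4]:
  i=0: ✗ (fails at j=0)
  i=1: ✗ (fails at j=1)
  i=2: ✗ (fails at j=2)
  i=3: ✗ (fails at j=5)
  i=4: ✗ (fails at j=5)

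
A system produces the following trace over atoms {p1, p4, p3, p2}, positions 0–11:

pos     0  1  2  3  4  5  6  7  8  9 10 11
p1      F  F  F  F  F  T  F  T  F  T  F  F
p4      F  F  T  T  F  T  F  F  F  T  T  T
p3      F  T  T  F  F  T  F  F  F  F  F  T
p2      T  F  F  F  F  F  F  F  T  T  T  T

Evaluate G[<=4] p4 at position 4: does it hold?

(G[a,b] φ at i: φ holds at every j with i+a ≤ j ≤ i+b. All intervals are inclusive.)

False

Check p4 at every j in [4,8]:
  j=4: false
  j=5: true
  j=6: false
  j=7: false
  j=8: false
Fails at j=4 → formula fails.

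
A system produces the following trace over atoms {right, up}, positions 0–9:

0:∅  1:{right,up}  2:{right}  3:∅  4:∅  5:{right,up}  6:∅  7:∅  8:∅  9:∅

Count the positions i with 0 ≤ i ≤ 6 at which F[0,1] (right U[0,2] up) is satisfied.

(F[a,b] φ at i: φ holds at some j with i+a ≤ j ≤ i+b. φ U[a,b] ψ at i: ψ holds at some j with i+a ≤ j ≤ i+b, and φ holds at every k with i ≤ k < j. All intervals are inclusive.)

4

Evaluate at each i in [0,6]:
  i=0: ✓ (witness j=1)
  i=1: ✓ (witness j=1)
  i=2: ✗ (none in [2,3])
  i=3: ✗ (none in [3,4])
  i=4: ✓ (witness j=5)
  i=5: ✓ (witness j=5)
  i=6: ✗ (none in [6,7])
Positions where it holds: {0, 1, 4, 5} → 4.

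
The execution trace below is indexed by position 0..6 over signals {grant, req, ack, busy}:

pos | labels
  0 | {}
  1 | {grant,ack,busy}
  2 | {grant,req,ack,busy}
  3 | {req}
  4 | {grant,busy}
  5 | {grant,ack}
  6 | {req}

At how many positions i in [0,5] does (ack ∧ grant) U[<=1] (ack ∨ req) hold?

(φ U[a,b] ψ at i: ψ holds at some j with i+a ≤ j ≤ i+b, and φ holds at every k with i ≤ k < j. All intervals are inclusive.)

Evaluate at each i in [0,5]:
  i=0: ✗ (lhs fails at k=0 before rhs at j=1)
  i=1: ✓ (rhs at j=1)
  i=2: ✓ (rhs at j=2)
  i=3: ✓ (rhs at j=3)
  i=4: ✗ (lhs fails at k=4 before rhs at j=5)
  i=5: ✓ (rhs at j=5)
Positions where it holds: {1, 2, 3, 5} → 4.

4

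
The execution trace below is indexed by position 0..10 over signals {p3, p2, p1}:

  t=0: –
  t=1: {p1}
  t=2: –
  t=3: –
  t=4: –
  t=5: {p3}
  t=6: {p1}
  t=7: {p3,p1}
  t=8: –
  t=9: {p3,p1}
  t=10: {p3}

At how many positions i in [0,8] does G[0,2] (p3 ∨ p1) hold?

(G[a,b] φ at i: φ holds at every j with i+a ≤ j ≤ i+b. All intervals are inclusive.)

Evaluate at each i in [0,8]:
  i=0: ✗ (fails at j=0)
  i=1: ✗ (fails at j=2)
  i=2: ✗ (fails at j=2)
  i=3: ✗ (fails at j=3)
  i=4: ✗ (fails at j=4)
  i=5: ✓ (all of [5,7])
  i=6: ✗ (fails at j=8)
  i=7: ✗ (fails at j=8)
  i=8: ✗ (fails at j=8)
Positions where it holds: {5} → 1.

1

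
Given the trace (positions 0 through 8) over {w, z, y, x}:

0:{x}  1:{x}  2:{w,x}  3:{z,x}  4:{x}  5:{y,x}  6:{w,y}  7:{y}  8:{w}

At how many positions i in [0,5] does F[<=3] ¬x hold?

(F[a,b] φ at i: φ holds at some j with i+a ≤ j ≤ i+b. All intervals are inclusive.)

Evaluate at each i in [0,5]:
  i=0: ✗ (none in [0,3])
  i=1: ✗ (none in [1,4])
  i=2: ✗ (none in [2,5])
  i=3: ✓ (witness j=6)
  i=4: ✓ (witness j=6)
  i=5: ✓ (witness j=6)
Positions where it holds: {3, 4, 5} → 3.

3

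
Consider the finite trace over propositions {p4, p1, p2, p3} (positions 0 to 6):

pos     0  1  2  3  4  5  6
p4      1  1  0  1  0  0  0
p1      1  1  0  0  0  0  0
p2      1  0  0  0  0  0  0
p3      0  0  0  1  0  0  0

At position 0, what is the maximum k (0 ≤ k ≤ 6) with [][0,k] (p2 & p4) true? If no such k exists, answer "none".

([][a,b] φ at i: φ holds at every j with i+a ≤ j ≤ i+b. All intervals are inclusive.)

(p2 & p4) must hold from j=0 onward; find where it first fails.
  j=0: holds
  j=1: fails
Holds on [0,0], so largest k = 0.

0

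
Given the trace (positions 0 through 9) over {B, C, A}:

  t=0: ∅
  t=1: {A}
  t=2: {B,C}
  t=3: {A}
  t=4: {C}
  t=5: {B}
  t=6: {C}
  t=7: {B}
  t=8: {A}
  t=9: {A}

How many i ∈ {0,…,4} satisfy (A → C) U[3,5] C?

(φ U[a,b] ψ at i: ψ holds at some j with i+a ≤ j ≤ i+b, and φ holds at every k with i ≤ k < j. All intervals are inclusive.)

Evaluate at each i in [0,4]:
  i=0: ✗ (lhs fails at k=1 before rhs at j=4)
  i=1: ✗ (lhs fails at k=1 before rhs at j=4)
  i=2: ✗ (lhs fails at k=3 before rhs at j=6)
  i=3: ✗ (lhs fails at k=3 before rhs at j=6)
  i=4: ✗ (no rhs in [7,9])
Positions where it holds: {} → 0.

0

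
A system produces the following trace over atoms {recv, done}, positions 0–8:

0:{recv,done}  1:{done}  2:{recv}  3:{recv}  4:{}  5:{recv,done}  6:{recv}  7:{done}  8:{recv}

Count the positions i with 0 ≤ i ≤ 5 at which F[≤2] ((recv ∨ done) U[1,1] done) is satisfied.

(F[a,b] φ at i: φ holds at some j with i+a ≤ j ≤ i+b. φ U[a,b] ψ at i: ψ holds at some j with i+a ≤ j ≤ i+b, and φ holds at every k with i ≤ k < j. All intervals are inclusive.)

Evaluate at each i in [0,5]:
  i=0: ✓ (witness j=0)
  i=1: ✗ (none in [1,3])
  i=2: ✗ (none in [2,4])
  i=3: ✗ (none in [3,5])
  i=4: ✓ (witness j=6)
  i=5: ✓ (witness j=6)
Positions where it holds: {0, 4, 5} → 3.

3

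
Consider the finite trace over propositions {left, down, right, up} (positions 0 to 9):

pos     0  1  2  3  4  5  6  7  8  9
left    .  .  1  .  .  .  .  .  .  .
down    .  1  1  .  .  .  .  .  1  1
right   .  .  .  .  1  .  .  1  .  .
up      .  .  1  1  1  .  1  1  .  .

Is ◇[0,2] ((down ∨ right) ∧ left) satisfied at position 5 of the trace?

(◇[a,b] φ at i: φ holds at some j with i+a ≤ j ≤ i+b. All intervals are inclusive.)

Check ((down ∨ right) ∧ left) at each j in [5,7]:
  j=5: false
  j=6: false
  j=7: false
No position in the window satisfies it → formula fails.

Does not hold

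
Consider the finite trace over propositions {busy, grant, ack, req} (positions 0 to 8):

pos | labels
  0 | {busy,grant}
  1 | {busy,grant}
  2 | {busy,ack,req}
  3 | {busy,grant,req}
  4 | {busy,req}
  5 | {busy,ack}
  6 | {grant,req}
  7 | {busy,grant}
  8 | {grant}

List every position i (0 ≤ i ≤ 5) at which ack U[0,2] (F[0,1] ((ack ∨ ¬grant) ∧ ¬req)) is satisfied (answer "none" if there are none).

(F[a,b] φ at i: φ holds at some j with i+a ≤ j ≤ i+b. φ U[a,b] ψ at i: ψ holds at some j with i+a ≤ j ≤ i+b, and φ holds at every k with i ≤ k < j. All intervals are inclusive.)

Evaluate at each i in [0,5]:
  i=0: ✗ (no rhs in [0,2])
  i=1: ✗ (no rhs in [1,3])
  i=2: ✗ (lhs fails at k=3 before rhs at j=4)
  i=3: ✗ (lhs fails at k=3 before rhs at j=4)
  i=4: ✓ (rhs at j=4)
  i=5: ✓ (rhs at j=5)

4, 5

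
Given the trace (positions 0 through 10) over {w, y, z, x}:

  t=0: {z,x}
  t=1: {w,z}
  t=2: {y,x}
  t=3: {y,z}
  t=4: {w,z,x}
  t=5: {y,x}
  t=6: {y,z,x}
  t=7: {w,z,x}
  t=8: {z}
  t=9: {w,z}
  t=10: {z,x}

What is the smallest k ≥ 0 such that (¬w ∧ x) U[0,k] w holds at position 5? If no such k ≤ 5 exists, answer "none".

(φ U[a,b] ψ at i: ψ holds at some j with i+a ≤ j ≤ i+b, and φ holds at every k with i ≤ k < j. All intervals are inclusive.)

2

Need earliest j ≥ 5 with w, and (¬w ∧ x) at every k in [5,j-1].
  j=5: rhs fails.
  j=6: rhs fails.
  j=7: rhs holds; lhs holds on [5,6]. k = 2.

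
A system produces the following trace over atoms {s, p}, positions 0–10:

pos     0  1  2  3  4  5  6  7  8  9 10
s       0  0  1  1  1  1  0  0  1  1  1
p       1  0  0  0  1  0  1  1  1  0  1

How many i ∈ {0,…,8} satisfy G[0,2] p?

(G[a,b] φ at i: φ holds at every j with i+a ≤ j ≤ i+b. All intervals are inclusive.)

Evaluate at each i in [0,8]:
  i=0: ✗ (fails at j=1)
  i=1: ✗ (fails at j=1)
  i=2: ✗ (fails at j=2)
  i=3: ✗ (fails at j=3)
  i=4: ✗ (fails at j=5)
  i=5: ✗ (fails at j=5)
  i=6: ✓ (all of [6,8])
  i=7: ✗ (fails at j=9)
  i=8: ✗ (fails at j=9)
Positions where it holds: {6} → 1.

1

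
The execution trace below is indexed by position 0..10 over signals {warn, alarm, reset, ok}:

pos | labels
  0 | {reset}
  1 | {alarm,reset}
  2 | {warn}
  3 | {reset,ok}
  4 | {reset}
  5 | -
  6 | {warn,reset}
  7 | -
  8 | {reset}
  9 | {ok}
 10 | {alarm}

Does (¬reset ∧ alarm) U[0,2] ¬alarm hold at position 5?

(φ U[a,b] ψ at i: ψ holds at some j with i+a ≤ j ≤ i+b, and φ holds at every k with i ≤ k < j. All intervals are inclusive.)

Need some j in [5,7] with ¬alarm, and (¬reset ∧ alarm) at every k in [5,j-1].
  j=5: ¬alarm holds; no prefix to check → satisfied.

Yes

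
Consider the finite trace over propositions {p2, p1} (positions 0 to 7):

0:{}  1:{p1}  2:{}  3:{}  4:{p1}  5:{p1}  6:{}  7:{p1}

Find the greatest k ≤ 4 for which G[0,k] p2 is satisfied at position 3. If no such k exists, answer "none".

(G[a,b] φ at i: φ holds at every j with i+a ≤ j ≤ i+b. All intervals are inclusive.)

none

p2 must hold from j=3 onward; find where it first fails.
  j=3: fails → no k works.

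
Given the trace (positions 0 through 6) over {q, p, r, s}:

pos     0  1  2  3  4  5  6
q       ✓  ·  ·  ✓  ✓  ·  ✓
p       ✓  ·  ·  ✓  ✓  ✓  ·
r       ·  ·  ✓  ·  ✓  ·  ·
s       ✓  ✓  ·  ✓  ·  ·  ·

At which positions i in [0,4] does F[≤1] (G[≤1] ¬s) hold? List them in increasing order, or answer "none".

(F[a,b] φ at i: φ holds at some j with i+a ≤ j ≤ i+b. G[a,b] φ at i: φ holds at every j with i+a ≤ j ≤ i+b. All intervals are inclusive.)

3, 4

Evaluate at each i in [0,4]:
  i=0: ✗ (none in [0,1])
  i=1: ✗ (none in [1,2])
  i=2: ✗ (none in [2,3])
  i=3: ✓ (witness j=4)
  i=4: ✓ (witness j=4)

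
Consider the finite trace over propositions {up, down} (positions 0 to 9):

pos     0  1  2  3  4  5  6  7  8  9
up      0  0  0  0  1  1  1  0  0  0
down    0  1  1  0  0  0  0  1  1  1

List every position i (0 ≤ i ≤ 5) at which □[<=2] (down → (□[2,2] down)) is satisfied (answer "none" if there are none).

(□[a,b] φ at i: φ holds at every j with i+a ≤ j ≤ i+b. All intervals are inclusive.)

3, 4, 5

Evaluate at each i in [0,5]:
  i=0: ✗ (fails at j=1)
  i=1: ✗ (fails at j=1)
  i=2: ✗ (fails at j=2)
  i=3: ✓ (all of [3,5])
  i=4: ✓ (all of [4,6])
  i=5: ✓ (all of [5,7])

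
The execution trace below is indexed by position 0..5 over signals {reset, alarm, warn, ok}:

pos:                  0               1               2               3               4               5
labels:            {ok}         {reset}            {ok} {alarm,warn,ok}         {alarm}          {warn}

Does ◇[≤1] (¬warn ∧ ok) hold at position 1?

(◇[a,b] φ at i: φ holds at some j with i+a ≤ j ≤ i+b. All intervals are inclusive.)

Yes

Check (¬warn ∧ ok) at each j in [1,2]:
  j=1: false
  j=2: true
Found at j=2 → formula holds.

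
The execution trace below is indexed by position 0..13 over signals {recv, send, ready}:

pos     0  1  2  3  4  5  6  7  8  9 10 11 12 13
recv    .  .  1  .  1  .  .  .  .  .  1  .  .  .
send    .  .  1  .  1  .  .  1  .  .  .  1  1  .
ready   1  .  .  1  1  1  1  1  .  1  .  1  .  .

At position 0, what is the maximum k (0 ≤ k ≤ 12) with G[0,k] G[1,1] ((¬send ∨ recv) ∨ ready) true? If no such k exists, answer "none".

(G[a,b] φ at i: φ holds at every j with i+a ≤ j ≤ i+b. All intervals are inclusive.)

G[1,1] ((¬send ∨ recv) ∨ ready) must hold from j=0 onward; find where it first fails.
  j=0: holds
  j=1: holds
  j=2: holds
  j=3: holds
  j=4: holds
  j=5: holds
  j=6: holds
  j=7: holds
  j=8: holds
  j=9: holds
  j=10: holds
  j=11: fails
Holds on [0,10], so largest k = 10.

10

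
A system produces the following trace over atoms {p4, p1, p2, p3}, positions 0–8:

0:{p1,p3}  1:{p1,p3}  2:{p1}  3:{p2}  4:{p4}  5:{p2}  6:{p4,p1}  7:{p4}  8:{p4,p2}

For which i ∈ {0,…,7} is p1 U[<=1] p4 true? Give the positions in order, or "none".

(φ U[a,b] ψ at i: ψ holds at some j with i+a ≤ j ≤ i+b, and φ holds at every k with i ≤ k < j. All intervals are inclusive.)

Evaluate at each i in [0,7]:
  i=0: ✗ (no rhs in [0,1])
  i=1: ✗ (no rhs in [1,2])
  i=2: ✗ (no rhs in [2,3])
  i=3: ✗ (lhs fails at k=3 before rhs at j=4)
  i=4: ✓ (rhs at j=4)
  i=5: ✗ (lhs fails at k=5 before rhs at j=6)
  i=6: ✓ (rhs at j=6)
  i=7: ✓ (rhs at j=7)

4, 6, 7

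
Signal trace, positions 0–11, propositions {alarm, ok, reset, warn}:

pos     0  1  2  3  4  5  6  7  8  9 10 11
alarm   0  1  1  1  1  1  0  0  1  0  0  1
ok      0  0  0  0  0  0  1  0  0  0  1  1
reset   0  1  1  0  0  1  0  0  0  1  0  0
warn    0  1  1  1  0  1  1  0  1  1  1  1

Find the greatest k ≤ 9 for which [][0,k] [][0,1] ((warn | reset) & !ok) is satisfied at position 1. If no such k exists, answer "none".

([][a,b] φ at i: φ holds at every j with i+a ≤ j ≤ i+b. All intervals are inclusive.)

1

[][0,1] ((warn | reset) & !ok) must hold from j=1 onward; find where it first fails.
  j=1: holds
  j=2: holds
  j=3: fails
Holds on [1,2], so largest k = 1.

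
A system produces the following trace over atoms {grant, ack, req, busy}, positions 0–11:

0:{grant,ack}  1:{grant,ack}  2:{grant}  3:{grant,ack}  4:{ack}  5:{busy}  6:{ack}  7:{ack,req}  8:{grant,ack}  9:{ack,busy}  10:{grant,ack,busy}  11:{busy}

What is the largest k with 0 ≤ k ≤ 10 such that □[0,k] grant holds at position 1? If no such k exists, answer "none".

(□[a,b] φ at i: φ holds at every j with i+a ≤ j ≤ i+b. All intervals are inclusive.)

2

grant must hold from j=1 onward; find where it first fails.
  j=1: holds
  j=2: holds
  j=3: holds
  j=4: fails
Holds on [1,3], so largest k = 2.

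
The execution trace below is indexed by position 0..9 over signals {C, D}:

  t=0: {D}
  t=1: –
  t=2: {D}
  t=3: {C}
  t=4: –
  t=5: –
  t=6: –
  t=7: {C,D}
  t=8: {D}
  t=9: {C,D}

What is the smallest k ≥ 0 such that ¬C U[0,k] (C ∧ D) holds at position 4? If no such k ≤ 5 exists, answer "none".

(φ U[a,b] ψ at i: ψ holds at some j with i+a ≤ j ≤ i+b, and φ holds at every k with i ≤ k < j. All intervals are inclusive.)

Need earliest j ≥ 4 with (C ∧ D), and ¬C at every k in [4,j-1].
  j=4: rhs fails.
  j=5: rhs fails.
  j=6: rhs fails.
  j=7: rhs holds; lhs holds on [4,6]. k = 3.

3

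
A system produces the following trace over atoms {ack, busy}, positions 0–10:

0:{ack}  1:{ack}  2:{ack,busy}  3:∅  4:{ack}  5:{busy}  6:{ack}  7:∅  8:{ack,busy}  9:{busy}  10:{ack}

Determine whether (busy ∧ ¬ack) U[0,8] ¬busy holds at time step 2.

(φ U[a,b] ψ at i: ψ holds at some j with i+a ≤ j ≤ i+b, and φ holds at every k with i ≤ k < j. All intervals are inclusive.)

Need some j in [2,10] with ¬busy, and (busy ∧ ¬ack) at every k in [2,j-1].
  j=2: ¬busy false.
  j=3: ¬busy holds, but (busy ∧ ¬ack) fails at k=2 → not this j.
  j=4: ¬busy holds, but (busy ∧ ¬ack) fails at k=2 → not this j.
  j=5: ¬busy false.
  j=6: ¬busy holds, but (busy ∧ ¬ack) fails at k=2 → not this j.
  j=7: ¬busy holds, but (busy ∧ ¬ack) fails at k=2 → not this j.
  j=8: ¬busy false.
  j=9: ¬busy false.
  j=10: ¬busy holds, but (busy ∧ ¬ack) fails at k=2 → not this j.
No j in the window works → until fails.

No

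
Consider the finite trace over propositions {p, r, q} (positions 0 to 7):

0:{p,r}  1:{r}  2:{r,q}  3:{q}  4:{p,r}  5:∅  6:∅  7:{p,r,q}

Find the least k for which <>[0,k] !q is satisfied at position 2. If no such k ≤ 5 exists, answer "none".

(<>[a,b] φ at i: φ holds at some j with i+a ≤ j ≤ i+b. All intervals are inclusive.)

Scan j = 2,3,… for !q:
  j=2: fails
  j=3: fails
  j=4: holds
First hit at j=4, so smallest k = 4-2 = 2.

2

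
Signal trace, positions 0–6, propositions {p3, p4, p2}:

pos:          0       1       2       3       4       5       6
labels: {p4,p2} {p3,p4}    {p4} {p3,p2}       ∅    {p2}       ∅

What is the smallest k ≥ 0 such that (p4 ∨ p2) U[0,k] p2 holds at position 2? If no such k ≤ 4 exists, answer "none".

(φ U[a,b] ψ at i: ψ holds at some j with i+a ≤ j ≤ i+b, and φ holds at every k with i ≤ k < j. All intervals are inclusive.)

1

Need earliest j ≥ 2 with p2, and (p4 ∨ p2) at every k in [2,j-1].
  j=2: rhs fails.
  j=3: rhs holds; lhs holds on [2,2]. k = 1.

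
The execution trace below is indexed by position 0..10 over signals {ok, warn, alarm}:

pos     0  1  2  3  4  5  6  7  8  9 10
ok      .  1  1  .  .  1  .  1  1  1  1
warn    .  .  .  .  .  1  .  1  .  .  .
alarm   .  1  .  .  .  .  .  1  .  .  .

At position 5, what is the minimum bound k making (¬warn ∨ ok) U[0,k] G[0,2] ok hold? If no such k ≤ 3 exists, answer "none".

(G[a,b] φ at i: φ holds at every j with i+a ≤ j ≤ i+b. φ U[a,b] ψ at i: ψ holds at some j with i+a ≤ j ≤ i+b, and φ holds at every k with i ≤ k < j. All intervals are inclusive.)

2

Need earliest j ≥ 5 with G[0,2] ok, and (¬warn ∨ ok) at every k in [5,j-1].
  j=5: rhs fails.
  j=6: rhs fails.
  j=7: rhs holds; lhs holds on [5,6]. k = 2.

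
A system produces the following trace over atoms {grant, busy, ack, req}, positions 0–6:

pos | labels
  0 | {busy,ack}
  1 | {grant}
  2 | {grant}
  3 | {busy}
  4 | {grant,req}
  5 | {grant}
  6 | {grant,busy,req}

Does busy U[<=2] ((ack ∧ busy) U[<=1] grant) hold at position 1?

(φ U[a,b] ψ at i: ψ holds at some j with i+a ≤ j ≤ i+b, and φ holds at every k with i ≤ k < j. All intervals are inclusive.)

Need some j in [1,3] with ((ack ∧ busy) U[<=1] grant), and busy at every k in [1,j-1].
  j=1: ((ack ∧ busy) U[<=1] grant) holds; no prefix to check → satisfied.

True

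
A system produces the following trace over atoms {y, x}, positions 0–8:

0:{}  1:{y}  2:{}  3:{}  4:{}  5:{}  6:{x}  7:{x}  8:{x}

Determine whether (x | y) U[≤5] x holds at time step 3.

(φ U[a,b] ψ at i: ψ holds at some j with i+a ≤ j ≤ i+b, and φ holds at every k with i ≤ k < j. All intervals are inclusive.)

No

Need some j in [3,8] with x, and (x | y) at every k in [3,j-1].
  j=3: x false.
  j=4: x false.
  j=5: x false.
  j=6: x holds, but (x | y) fails at k=3 → not this j.
  j=7: x holds, but (x | y) fails at k=3 → not this j.
  j=8: x holds, but (x | y) fails at k=3 → not this j.
No j in the window works → until fails.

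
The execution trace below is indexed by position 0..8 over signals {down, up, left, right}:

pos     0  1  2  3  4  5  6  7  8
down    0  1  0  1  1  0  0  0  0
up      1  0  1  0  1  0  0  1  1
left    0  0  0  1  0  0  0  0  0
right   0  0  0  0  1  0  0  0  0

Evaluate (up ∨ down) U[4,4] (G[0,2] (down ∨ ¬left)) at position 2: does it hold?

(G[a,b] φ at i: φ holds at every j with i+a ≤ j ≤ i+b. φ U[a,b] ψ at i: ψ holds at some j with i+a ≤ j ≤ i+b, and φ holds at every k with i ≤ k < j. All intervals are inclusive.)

Need some j in [6,6] with G[0,2] (down ∨ ¬left), and (up ∨ down) at every k in [2,j-1].
  j=6: G[0,2] (down ∨ ¬left) holds, but (up ∨ down) fails at k=5 → not this j.
No j in the window works → until fails.

No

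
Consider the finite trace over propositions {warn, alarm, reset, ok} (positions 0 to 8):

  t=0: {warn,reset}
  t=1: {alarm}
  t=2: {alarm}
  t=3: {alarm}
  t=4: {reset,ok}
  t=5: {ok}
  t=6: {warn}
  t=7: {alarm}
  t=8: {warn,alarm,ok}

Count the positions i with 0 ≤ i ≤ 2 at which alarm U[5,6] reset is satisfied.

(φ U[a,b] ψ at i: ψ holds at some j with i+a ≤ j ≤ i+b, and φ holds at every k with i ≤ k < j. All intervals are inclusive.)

0

Evaluate at each i in [0,2]:
  i=0: ✗ (no rhs in [5,6])
  i=1: ✗ (no rhs in [6,7])
  i=2: ✗ (no rhs in [7,8])
Positions where it holds: {} → 0.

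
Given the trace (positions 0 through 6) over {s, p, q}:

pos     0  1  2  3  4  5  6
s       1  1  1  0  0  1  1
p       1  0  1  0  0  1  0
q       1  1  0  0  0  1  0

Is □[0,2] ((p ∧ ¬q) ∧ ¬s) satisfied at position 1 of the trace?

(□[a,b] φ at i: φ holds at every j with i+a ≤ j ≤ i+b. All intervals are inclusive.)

Does not hold

Check ((p ∧ ¬q) ∧ ¬s) at every j in [1,3]:
  j=1: false
  j=2: false
  j=3: false
Fails at j=1 → formula fails.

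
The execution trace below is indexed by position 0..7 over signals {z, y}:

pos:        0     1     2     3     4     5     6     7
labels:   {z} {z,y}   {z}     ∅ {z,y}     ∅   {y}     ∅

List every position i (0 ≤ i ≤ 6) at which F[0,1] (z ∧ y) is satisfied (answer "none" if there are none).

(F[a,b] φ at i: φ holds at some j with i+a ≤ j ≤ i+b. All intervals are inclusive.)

Evaluate at each i in [0,6]:
  i=0: ✓ (witness j=1)
  i=1: ✓ (witness j=1)
  i=2: ✗ (none in [2,3])
  i=3: ✓ (witness j=4)
  i=4: ✓ (witness j=4)
  i=5: ✗ (none in [5,6])
  i=6: ✗ (none in [6,7])

0, 1, 3, 4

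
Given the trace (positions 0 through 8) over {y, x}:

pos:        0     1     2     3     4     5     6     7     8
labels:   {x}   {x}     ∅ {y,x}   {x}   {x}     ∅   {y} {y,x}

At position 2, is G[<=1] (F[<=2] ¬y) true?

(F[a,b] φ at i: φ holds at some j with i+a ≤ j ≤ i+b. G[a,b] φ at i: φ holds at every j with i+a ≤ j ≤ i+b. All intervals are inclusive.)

Holds

Check F[<=2] ¬y at every j in [2,3]:
  j=2: holds (witness at 2)
  j=3: holds (witness at 4)
All positions satisfy it → formula holds.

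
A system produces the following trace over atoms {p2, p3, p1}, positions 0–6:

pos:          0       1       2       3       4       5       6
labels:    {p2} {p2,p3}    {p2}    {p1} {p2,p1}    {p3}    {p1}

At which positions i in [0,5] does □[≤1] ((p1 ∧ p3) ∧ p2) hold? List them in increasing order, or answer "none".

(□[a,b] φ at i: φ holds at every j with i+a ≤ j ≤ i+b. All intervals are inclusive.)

none

Evaluate at each i in [0,5]:
  i=0: ✗ (fails at j=0)
  i=1: ✗ (fails at j=1)
  i=2: ✗ (fails at j=2)
  i=3: ✗ (fails at j=3)
  i=4: ✗ (fails at j=4)
  i=5: ✗ (fails at j=5)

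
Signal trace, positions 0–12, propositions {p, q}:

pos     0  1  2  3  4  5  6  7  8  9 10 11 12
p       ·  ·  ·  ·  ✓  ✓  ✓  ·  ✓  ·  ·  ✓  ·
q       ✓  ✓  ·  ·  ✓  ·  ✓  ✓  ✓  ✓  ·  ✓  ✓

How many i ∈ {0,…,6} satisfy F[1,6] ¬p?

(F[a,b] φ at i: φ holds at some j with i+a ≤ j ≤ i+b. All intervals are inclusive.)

7

Evaluate at each i in [0,6]:
  i=0: ✓ (witness j=1)
  i=1: ✓ (witness j=2)
  i=2: ✓ (witness j=3)
  i=3: ✓ (witness j=7)
  i=4: ✓ (witness j=7)
  i=5: ✓ (witness j=7)
  i=6: ✓ (witness j=7)
Positions where it holds: {0, 1, 2, 3, 4, 5, 6} → 7.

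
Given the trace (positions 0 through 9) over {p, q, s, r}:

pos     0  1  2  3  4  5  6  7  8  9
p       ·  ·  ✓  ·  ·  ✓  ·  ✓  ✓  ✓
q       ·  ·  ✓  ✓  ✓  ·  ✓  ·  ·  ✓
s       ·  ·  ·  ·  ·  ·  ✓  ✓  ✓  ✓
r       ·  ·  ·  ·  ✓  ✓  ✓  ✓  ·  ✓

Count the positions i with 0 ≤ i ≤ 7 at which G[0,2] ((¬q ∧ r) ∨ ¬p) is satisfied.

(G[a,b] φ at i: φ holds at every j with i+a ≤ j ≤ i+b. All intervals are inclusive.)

3

Evaluate at each i in [0,7]:
  i=0: ✗ (fails at j=2)
  i=1: ✗ (fails at j=2)
  i=2: ✗ (fails at j=2)
  i=3: ✓ (all of [3,5])
  i=4: ✓ (all of [4,6])
  i=5: ✓ (all of [5,7])
  i=6: ✗ (fails at j=8)
  i=7: ✗ (fails at j=8)
Positions where it holds: {3, 4, 5} → 3.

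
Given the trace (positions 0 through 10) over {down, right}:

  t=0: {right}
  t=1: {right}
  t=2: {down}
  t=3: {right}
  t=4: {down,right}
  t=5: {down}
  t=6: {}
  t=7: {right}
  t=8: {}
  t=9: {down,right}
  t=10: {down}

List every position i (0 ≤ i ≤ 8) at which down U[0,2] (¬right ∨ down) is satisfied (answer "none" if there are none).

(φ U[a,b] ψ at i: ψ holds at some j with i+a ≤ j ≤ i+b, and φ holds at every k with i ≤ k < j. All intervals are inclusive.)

Evaluate at each i in [0,8]:
  i=0: ✗ (lhs fails at k=0 before rhs at j=2)
  i=1: ✗ (lhs fails at k=1 before rhs at j=2)
  i=2: ✓ (rhs at j=2)
  i=3: ✗ (lhs fails at k=3 before rhs at j=4)
  i=4: ✓ (rhs at j=4)
  i=5: ✓ (rhs at j=5)
  i=6: ✓ (rhs at j=6)
  i=7: ✗ (lhs fails at k=7 before rhs at j=8)
  i=8: ✓ (rhs at j=8)

2, 4, 5, 6, 8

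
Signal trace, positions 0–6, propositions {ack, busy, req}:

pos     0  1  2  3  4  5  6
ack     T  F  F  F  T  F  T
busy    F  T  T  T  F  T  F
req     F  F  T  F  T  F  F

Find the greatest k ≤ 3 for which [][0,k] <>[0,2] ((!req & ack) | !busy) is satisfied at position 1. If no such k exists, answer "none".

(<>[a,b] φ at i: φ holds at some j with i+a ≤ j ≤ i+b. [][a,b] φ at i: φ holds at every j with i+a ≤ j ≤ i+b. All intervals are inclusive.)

<>[0,2] ((!req & ack) | !busy) must hold from j=1 onward; find where it first fails.
  j=1: fails → no k works.

none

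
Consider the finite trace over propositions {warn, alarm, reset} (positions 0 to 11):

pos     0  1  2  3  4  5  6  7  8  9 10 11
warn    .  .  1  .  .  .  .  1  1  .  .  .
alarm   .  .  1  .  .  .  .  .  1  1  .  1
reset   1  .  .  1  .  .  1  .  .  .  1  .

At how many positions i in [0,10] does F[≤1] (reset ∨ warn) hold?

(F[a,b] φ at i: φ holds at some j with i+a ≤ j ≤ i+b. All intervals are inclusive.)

Evaluate at each i in [0,10]:
  i=0: ✓ (witness j=0)
  i=1: ✓ (witness j=2)
  i=2: ✓ (witness j=2)
  i=3: ✓ (witness j=3)
  i=4: ✗ (none in [4,5])
  i=5: ✓ (witness j=6)
  i=6: ✓ (witness j=6)
  i=7: ✓ (witness j=7)
  i=8: ✓ (witness j=8)
  i=9: ✓ (witness j=10)
  i=10: ✓ (witness j=10)
Positions where it holds: {0, 1, 2, 3, 5, 6, 7, 8, 9, 10} → 10.

10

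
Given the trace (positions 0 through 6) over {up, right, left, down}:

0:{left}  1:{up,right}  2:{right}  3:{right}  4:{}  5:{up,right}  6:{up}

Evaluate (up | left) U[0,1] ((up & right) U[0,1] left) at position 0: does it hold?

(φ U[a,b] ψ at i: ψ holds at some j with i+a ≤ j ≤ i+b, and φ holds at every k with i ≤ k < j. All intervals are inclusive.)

Need some j in [0,1] with ((up & right) U[0,1] left), and (up | left) at every k in [0,j-1].
  j=0: ((up & right) U[0,1] left) holds; no prefix to check → satisfied.

True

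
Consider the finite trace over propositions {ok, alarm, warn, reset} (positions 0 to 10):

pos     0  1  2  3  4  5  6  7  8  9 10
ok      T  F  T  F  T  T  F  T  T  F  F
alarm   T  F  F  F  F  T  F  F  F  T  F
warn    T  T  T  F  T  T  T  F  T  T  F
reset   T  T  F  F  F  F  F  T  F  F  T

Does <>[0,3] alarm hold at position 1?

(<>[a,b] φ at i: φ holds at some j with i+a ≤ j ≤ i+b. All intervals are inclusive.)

False

Check alarm at each j in [1,4]:
  j=1: false
  j=2: false
  j=3: false
  j=4: false
No position in the window satisfies it → formula fails.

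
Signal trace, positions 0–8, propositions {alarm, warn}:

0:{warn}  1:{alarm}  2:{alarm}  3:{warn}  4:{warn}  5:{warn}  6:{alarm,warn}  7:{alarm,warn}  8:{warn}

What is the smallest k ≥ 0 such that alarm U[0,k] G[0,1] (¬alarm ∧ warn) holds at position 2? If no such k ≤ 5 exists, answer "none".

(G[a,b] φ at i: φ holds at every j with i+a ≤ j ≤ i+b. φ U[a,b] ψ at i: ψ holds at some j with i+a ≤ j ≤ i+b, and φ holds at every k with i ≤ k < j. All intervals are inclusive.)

1

Need earliest j ≥ 2 with G[0,1] (¬alarm ∧ warn), and alarm at every k in [2,j-1].
  j=2: rhs fails.
  j=3: rhs holds; lhs holds on [2,2]. k = 1.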